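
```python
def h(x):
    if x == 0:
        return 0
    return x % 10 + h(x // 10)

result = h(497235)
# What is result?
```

Sum of digits of 497235: 5 + 3 + 2 + 7 + 9 + 4 = 30

Answer: 30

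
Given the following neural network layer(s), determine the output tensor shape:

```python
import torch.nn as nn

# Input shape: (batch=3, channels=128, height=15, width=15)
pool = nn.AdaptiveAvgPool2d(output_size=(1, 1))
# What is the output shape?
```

Input: (3, 128, 15, 15) -> Output: (3, 128, 1, 1)

Answer: (3, 128, 1, 1)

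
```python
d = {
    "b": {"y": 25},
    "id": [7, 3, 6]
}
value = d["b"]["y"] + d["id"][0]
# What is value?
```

Trace:
`d = { ...` → d = {'b': {'y': 25}, 'id': [7, 3, 6]}
`value = d["b"]["y"] + d["id"][0]` → value = 32
So value = 32

Answer: 32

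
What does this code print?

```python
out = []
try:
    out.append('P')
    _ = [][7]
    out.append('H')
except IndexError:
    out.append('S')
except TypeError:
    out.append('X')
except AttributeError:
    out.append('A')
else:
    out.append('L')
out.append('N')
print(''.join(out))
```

Execution trace: 'P' (try body) → 'S' (except IndexError) → 'N' (after the try/except). Output: PSN

Answer: PSN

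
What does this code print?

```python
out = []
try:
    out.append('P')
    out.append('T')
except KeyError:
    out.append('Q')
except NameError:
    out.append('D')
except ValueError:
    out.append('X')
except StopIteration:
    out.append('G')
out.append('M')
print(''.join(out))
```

Execution trace: 'P' (try body) → 'T' (try body, no exception) → 'M' (after the try/except). Output: PTM

Answer: PTM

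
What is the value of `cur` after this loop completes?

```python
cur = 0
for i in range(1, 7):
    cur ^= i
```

XOR of 1 to 6
`cur` takes the values: 0 → 1 → 3 → 0 → 4 → 1 → 7

Answer: 7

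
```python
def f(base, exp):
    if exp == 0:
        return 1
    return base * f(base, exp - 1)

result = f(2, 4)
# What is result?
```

f(2, 4) = 2 * 2 * 2 * 2 = 16

Answer: 16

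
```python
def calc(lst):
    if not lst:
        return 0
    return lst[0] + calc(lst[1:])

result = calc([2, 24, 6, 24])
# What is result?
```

2 + 24 + 6 + 24 + 0 = 56

Answer: 56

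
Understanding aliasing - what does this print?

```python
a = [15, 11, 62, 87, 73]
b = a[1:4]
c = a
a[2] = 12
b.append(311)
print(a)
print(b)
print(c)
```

Key concept: slice vs alias.
Step by step:
`a = [15, 11, 62, 87, 73]` → a = [15, 11, 62, 87, 73]
`b = a[1:4]` → b = [11, 62, 87]
`c = a` → c = [15, 11, 62, 87, 73] (same object as a)
`a[2] = 12` → a = [15, 11, 12, 87, 73] (same object as c); c = [15, 11, 12, 87, 73] (same object as a)
`b.append(311)` → b = [11, 62, 87, 311]
`print(a)` → prints [15, 11, 12, 87, 73]
`print(b)` → prints [11, 62, 87, 311]
`print(c)` → prints [15, 11, 12, 87, 73]

Answer:
[15, 11, 12, 87, 73]
[11, 62, 87, 311]
[15, 11, 12, 87, 73]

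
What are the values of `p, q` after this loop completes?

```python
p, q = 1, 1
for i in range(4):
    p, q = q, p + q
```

Fibonacci: after 4 iterations
`p, q` takes the values: (1, 1) → (1, 2) → (2, 3) → (3, 5) → (5, 8)

Answer: 5, 8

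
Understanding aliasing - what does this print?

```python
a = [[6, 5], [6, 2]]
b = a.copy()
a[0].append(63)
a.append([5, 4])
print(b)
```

Key concept: shallow copy with nested lists.
Step by step:
`a = [[6, 5], [6, 2]]` → a = [[6, 5], [6, 2]]
`b = a.copy()` → b = [[6, 5], [6, 2]]
`a[0].append(63)` → a = [[6, 5, 63], [6, 2]]; b = [[6, 5, 63], [6, 2]]
`a.append([5, 4])` → a = [[6, 5, 63], [6, 2], [5, 4]]
`print(b)` → prints [[6, 5, 63], [6, 2]]

Answer: [[6, 5, 63], [6, 2]]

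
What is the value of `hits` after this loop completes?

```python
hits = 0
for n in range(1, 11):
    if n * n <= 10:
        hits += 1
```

Count numbers where n² ≤ 10
`hits` takes the values: 0 → 1 → 2 → 3

Answer: 3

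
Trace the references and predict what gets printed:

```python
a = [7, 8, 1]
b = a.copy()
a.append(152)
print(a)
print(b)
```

Key concept: list.copy() creates independent copy.
Step by step:
`a = [7, 8, 1]` → a = [7, 8, 1]
`b = a.copy()` → b = [7, 8, 1]
`a.append(152)` → a = [7, 8, 1, 152]
`print(a)` → prints [7, 8, 1, 152]
`print(b)` → prints [7, 8, 1]

Answer:
[7, 8, 1, 152]
[7, 8, 1]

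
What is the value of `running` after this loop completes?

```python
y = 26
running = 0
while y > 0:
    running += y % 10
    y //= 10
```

Sum digits of 26
`running` takes the values: 0 → 6 → 8

Answer: 8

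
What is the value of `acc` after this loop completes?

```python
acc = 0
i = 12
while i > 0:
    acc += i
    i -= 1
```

Sum 12 down to 1
`acc` takes the values: 0 → 12 → 23 → 33 → 42 → 50 → 57 → 63 → 68 → 72 → 75 → 77 → 78

Answer: 78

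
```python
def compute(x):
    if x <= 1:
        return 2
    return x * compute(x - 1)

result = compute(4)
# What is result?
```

compute(4) = 4 * 3 * 2 * 2 = 48

Answer: 48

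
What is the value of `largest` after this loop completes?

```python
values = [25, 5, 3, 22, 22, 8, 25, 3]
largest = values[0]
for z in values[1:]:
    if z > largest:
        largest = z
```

Maximum of [25, 5, 3, 22, 22, 8, 25, 3]
`largest` takes the values: 25

Answer: 25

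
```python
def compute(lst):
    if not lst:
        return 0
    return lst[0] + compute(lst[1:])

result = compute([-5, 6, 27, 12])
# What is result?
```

(-5) + 6 + 27 + 12 + 0 = 40

Answer: 40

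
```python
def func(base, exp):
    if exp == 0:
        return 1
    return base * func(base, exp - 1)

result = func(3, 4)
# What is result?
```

func(3, 4) = 3 * 3 * 3 * 3 = 81

Answer: 81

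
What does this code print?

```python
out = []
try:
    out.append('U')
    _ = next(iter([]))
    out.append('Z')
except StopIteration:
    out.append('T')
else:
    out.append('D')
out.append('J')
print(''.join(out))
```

Execution trace: 'U' (try body) → 'T' (except StopIteration) → 'J' (after the try/except). Output: UTJ

Answer: UTJ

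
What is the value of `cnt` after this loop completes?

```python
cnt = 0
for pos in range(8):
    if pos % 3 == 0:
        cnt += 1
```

Count numbers divisible by 3 in range(8)
`cnt` takes the values: 0 → 1 → 2 → 3

Answer: 3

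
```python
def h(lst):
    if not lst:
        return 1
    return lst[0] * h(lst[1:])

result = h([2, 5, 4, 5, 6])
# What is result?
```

Product over [2, 5, 4, 5, 6] = 2 * 5 * 4 * 5 * 6 = 1200

Answer: 1200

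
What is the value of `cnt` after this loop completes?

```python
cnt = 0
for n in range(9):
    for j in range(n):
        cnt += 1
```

Triangle number: 0+1+2+...+8
`cnt` takes the values: 0 → 1 → 2 → 3 → 4 → 5 → 6 → 7 → 8 → 9 → 10 → 11 → 12 → 13 → 14 → 15 → 16 → 17 → 18 → 19 → 20 → 21 → 22 → 23 → 24 → 25 → 26 → 27 → 28 → 29 → 30 → 31 → 32 → 33 → 34 → 35 → 36

Answer: 36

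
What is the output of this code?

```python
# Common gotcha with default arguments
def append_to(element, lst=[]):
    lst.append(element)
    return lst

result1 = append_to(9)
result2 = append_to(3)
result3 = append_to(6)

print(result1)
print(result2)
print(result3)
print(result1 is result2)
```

Key concept: mutable default argument gotcha.
Step by step:
`result1 = append_to(9)` → result1 = [9]
`result2 = append_to(3)` → result1 = [9, 3] (same object as result2); result2 = [9, 3] (same object as result1)
`result3 = append_to(6)` → result1 = [9, 3, 6] (same object as result2, result3); result2 = [9, 3, 6] (same object as result1, result3); result3 = [9, 3, 6] (same object as result1, result2)
`print(result1)` → prints [9, 3, 6]
`print(result2)` → prints [9, 3, 6]
`print(result3)` → prints [9, 3, 6]
`print(result1 is result2)` → prints True

Answer:
[9, 3, 6]
[9, 3, 6]
[9, 3, 6]
True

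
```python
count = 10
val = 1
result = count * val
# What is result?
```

Trace:
`count = 10` → count = 10
`val = 1` → val = 1
`result = count * val` → result = 10
So result = 10

Answer: 10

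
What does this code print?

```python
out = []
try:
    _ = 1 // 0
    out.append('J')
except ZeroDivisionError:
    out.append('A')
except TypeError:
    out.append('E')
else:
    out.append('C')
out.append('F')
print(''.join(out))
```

Execution trace: 'A' (except ZeroDivisionError) → 'F' (after the try/except). Output: AF

Answer: AF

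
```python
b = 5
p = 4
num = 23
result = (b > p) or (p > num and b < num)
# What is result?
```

Trace:
`b = 5` → b = 5
`p = 4` → p = 4
`num = 23` → num = 23
`result = (b > p) or (p > num and b < num)` → result = True
So result = True

Answer: True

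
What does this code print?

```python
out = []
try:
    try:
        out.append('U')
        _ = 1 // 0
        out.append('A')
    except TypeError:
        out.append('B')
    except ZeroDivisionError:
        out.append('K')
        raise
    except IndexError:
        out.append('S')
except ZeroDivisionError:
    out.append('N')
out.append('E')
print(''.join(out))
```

Execution trace: 'U' (inner try body) → 'K' (inner except ZeroDivisionError) → 'N' (outer except ZeroDivisionError) → 'E' (after the try/except). Output: UKNE

Answer: UKNE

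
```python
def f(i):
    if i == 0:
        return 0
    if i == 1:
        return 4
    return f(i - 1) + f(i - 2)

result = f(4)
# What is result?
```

Build up from base cases: f(0)=0, f(1)=4, f(2)=4, f(3)=8, f(4)=12

Answer: 12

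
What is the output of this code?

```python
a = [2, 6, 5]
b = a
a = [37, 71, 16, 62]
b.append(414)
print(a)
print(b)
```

Key concept: rebinding vs mutation: a is rebound to a new list, b still points at the original.
Step by step:
`a = [2, 6, 5]` → a = [2, 6, 5]
`b = a` → b = [2, 6, 5] (same object as a)
`a = [37, 71, 16, 62]` → a = [37, 71, 16, 62]
`b.append(414)` → b = [2, 6, 5, 414]
`print(a)` → prints [37, 71, 16, 62]
`print(b)` → prints [2, 6, 5, 414]

Answer:
[37, 71, 16, 62]
[2, 6, 5, 414]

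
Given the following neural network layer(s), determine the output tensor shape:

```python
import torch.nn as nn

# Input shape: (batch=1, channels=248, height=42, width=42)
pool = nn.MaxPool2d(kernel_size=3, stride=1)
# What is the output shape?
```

Input: (1, 248, 42, 42) -> Output: (1, 248, 40, 40)

Answer: (1, 248, 40, 40)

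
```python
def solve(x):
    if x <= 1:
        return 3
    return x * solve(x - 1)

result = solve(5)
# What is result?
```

solve(5) = 5 * 4 * 3 * 2 * 3 = 360

Answer: 360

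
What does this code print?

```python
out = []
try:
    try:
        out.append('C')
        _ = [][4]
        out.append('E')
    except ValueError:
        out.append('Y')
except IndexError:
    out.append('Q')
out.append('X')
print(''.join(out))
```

Execution trace: 'C' (inner try body) → 'Q' (outer except IndexError) → 'X' (after the try/except). Output: CQX

Answer: CQX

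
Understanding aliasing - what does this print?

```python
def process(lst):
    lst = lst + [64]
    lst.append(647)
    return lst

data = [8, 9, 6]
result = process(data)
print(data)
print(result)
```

Key concept: rebinding parameter vs mutation.
Step by step:
`data = [8, 9, 6]` → data = [8, 9, 6]
`result = process(data)` → result = [8, 9, 6, 64, 647]
`print(data)` → prints [8, 9, 6]
`print(result)` → prints [8, 9, 6, 64, 647]

Answer:
[8, 9, 6]
[8, 9, 6, 64, 647]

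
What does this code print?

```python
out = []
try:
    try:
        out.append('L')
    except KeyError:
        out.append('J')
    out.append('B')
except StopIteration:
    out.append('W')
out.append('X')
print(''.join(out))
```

Execution trace: 'L' (inner try body, no exception) → 'B' (try body, no exception) → 'X' (after the try/except). Output: LBX

Answer: LBX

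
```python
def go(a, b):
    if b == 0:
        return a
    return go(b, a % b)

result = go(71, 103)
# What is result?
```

go(71, 103) -> go(103, 71) -> go(71, 32) -> go(32, 7) -> go(7, 4) -> go(4, 3) -> go(3, 1) -> go(1, 0) -> 1

Answer: 1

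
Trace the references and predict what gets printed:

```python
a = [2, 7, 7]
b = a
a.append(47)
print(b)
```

Key concept: basic list aliasing.
Step by step:
`a = [2, 7, 7]` → a = [2, 7, 7]
`b = a` → b = [2, 7, 7] (same object as a)
`a.append(47)` → a = [2, 7, 7, 47] (same object as b); b = [2, 7, 7, 47] (same object as a)
`print(b)` → prints [2, 7, 7, 47]

Answer: [2, 7, 7, 47]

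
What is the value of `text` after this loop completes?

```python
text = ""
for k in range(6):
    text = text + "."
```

Repeat '.' 6 times
`text` takes the values: "" → "." → ".." → "..." → "...." → "....." → "......"

Answer: "......"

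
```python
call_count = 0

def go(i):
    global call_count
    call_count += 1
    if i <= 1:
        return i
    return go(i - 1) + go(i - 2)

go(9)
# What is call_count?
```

Calls(i) = 1 + Calls(i-1) + Calls(i-2); Calls(0)=Calls(1)=1. For i=9 this gives 109.

Answer: 109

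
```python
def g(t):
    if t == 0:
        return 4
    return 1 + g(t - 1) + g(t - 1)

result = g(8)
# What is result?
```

g(t) = 1 + 2·g(t-1), g(0)=4. Closed form: (4+1)·2^8 - 1 = 1279.

Answer: 1279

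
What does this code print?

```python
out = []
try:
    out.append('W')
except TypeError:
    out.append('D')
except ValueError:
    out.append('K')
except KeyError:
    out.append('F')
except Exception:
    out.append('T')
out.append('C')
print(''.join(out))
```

Execution trace: 'W' (try body, no exception) → 'C' (after the try/except). Output: WC

Answer: WC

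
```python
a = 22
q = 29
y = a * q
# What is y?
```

Trace:
`a = 22` → a = 22
`q = 29` → q = 29
`y = a * q` → y = 638
So y = 638

Answer: 638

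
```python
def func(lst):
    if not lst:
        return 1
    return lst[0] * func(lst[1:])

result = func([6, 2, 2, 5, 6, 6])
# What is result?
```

Product over [6, 2, 2, 5, 6, 6] = 6 * 2 * 2 * 5 * 6 * 6 = 4320

Answer: 4320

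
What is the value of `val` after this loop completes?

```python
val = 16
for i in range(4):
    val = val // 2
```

Halve 4 times: 16 // 2^4 = 1
`val` takes the values: 16 → 8 → 4 → 2 → 1

Answer: 1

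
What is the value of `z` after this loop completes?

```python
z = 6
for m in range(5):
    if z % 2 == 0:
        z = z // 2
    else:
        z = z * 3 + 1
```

Collatz-style transformation from 6
`z` takes the values: 6 → 3 → 10 → 5 → 16 → 8

Answer: 8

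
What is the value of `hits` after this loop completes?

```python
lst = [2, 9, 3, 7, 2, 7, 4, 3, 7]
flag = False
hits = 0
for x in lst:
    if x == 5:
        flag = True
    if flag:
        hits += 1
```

Count elements after first 5 in [2, 9, 3, 7, 2, 7, 4, 3, 7]
`hits` takes the values: 0

Answer: 0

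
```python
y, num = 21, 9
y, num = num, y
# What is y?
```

Trace:
`y, num = 21, 9` → y = 21; num = 9
`y, num = num, y` → y = 9; num = 21
So y = 9

Answer: 9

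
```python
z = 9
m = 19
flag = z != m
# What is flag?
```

Trace:
`z = 9` → z = 9
`m = 19` → m = 19
`flag = z != m` → flag = True
So flag = True

Answer: True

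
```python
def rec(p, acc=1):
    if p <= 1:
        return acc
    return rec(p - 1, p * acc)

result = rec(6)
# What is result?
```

Accumulator trace (n, acc): (6, 1) -> (5, 6) -> (4, 30) -> (3, 120) -> (2, 360) -> (1, 720) -> return 720

Answer: 720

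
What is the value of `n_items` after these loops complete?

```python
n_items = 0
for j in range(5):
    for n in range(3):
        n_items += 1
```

5 * 3 = 15
`n_items` takes the values: 0 → 1 → 2 → 3 → 4 → 5 → 6 → 7 → 8 → 9 → 10 → 11 → 12 → 13 → 14 → 15

Answer: 15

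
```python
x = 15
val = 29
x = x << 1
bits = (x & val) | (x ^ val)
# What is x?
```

Trace:
`x = 15` → x = 15
`val = 29` → val = 29
`x = x << 1` → x = 30
`bits = (x & val) | (x ^ val)` → bits = 31
So x = 30

Answer: 30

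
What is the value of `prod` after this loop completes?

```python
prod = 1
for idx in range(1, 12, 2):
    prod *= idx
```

Product of 1, 3, 5, ... up to 11
`prod` takes the values: 1 → 3 → 15 → 105 → 945 → 10395

Answer: 10395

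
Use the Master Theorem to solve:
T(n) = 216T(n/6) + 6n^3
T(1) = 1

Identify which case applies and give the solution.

a=216, b=6, f(n)=6n^3. log_6(216) = 3. Since c=3 = 3, Case 2 applies: T(n) = Θ(n^log_b(a) · log n) = O(n^3 log n).

Answer: O(n^3 log n) - Case 2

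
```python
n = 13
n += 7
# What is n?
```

Trace:
`n = 13` → n = 13
`n += 7` → n = 20
So n = 20

Answer: 20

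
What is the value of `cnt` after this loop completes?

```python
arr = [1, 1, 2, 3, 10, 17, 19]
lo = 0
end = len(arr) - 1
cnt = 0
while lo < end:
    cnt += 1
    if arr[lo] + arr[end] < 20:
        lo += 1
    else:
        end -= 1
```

Steps to find pair summing to 20
`cnt` takes the values: 0 → 1 → 2 → 3 → 4 → 5 → 6

Answer: 6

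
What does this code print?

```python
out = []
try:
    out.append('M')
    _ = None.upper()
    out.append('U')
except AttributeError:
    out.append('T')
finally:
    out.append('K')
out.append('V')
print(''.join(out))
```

Execution trace: 'M' (try body) → 'T' (except AttributeError) → 'K' (finally) → 'V' (after the try/except). Output: MTKV

Answer: MTKV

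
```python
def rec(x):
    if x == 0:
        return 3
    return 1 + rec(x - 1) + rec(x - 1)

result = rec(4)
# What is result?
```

rec(x) = 1 + 2·rec(x-1), rec(0)=3. Closed form: (3+1)·2^4 - 1 = 63.

Answer: 63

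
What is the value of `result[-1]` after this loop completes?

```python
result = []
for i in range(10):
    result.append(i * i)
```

Last element of squares 0 to 9
`result` takes the values: [] → [0] → [0, 1] → [0, 1, 4] → [0, 1, 4, 9] → [0, 1, 4, 9, 16] → [0, 1, 4, 9, 16, 25] → [0, 1, 4, 9, 16, 25, 36] → [0, 1, 4, 9, 16, 25, 36, 49] → [0, 1, 4, 9, 16, 25, 36, 49, 64] → [0, 1, 4, 9, 16, 25, 36, 49, 64, 81]
So `result[-1]` = 81

Answer: 81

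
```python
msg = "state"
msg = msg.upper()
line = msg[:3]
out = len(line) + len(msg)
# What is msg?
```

Trace:
`msg = "state"` → msg = 'state'
`msg = msg.upper()` → msg = 'STATE'
`line = msg[:3]` → line = 'STA'
`out = len(line) + len(msg)` → out = 8
So msg = 'STATE'

Answer: 'STATE'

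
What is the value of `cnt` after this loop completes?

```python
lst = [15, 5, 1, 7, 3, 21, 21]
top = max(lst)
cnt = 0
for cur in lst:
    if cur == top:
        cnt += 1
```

Count of max value 21 in [15, 5, 1, 7, 3, 21, 21]
`cnt` takes the values: 0 → 1 → 2

Answer: 2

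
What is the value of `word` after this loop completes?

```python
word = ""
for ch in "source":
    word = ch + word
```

Reverse 'source'
`word` takes the values: "" → "s" → "os" → "uos" → "ruos" → "cruos" → "ecruos"

Answer: "ecruos"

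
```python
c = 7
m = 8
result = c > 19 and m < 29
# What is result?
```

Trace:
`c = 7` → c = 7
`m = 8` → m = 8
`result = c > 19 and m < 29` → result = False
So result = False

Answer: False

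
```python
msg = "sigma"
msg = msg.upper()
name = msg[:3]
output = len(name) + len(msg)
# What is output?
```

Trace:
`msg = "sigma"` → msg = 'sigma'
`msg = msg.upper()` → msg = 'SIGMA'
`name = msg[:3]` → name = 'SIG'
`output = len(name) + len(msg)` → output = 8
So output = 8

Answer: 8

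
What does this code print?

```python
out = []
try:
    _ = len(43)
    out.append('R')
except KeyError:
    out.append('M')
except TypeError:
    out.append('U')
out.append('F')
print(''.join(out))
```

Execution trace: 'U' (except TypeError) → 'F' (after the try/except). Output: UF

Answer: UF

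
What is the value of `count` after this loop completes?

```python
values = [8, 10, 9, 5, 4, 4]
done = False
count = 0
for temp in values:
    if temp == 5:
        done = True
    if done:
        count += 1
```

Count elements after first 5 in [8, 10, 9, 5, 4, 4]
`count` takes the values: 0 → 1 → 2 → 3

Answer: 3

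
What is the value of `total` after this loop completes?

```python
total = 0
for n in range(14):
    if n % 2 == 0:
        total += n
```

Sum of even numbers 0 to 13
`total` takes the values: 0 → 2 → 6 → 12 → 20 → 30 → 42

Answer: 42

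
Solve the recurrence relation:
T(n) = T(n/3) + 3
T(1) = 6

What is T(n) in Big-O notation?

Each step divides n by 3 and adds 3. After log_3(n) steps we reach T(1)=6. So T(n) = 3·log_3(n) + 6 = O(log n).

Answer: O(log n)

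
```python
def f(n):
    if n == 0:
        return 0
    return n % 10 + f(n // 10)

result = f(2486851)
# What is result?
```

Sum of digits of 2486851: 1 + 5 + 8 + 6 + 8 + 4 + 2 = 34

Answer: 34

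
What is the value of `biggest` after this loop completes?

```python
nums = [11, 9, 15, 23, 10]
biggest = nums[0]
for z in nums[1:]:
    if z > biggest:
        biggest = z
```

Maximum of [11, 9, 15, 23, 10]
`biggest` takes the values: 11 → 15 → 23

Answer: 23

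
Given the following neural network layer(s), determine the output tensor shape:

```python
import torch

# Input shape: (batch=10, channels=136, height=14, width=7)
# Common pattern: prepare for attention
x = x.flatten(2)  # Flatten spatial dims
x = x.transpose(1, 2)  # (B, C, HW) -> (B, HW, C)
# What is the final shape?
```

Input: (10, 136, 14, 7) -> after flatten(2): (10, 136, 98) -> Output: (10, 98, 136)

Answer: (10, 98, 136)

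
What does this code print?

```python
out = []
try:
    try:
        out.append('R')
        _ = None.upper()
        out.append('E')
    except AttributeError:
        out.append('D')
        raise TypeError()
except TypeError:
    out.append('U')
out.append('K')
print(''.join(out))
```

Execution trace: 'R' (inner try body) → 'D' (inner except AttributeError) → 'U' (outer except TypeError) → 'K' (after the try/except). Output: RDUK

Answer: RDUK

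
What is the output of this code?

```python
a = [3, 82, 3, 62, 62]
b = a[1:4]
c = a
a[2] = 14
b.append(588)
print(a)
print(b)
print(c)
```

Key concept: slice vs alias.
Step by step:
`a = [3, 82, 3, 62, 62]` → a = [3, 82, 3, 62, 62]
`b = a[1:4]` → b = [82, 3, 62]
`c = a` → c = [3, 82, 3, 62, 62] (same object as a)
`a[2] = 14` → a = [3, 82, 14, 62, 62] (same object as c); c = [3, 82, 14, 62, 62] (same object as a)
`b.append(588)` → b = [82, 3, 62, 588]
`print(a)` → prints [3, 82, 14, 62, 62]
`print(b)` → prints [82, 3, 62, 588]
`print(c)` → prints [3, 82, 14, 62, 62]

Answer:
[3, 82, 14, 62, 62]
[82, 3, 62, 588]
[3, 82, 14, 62, 62]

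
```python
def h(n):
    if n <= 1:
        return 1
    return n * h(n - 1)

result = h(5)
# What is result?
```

h(5) = 5 * 4 * 3 * 2 * 1 = 120

Answer: 120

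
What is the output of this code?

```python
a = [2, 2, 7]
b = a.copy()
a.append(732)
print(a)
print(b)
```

Key concept: list.copy() creates independent copy.
Step by step:
`a = [2, 2, 7]` → a = [2, 2, 7]
`b = a.copy()` → b = [2, 2, 7]
`a.append(732)` → a = [2, 2, 7, 732]
`print(a)` → prints [2, 2, 7, 732]
`print(b)` → prints [2, 2, 7]

Answer:
[2, 2, 7, 732]
[2, 2, 7]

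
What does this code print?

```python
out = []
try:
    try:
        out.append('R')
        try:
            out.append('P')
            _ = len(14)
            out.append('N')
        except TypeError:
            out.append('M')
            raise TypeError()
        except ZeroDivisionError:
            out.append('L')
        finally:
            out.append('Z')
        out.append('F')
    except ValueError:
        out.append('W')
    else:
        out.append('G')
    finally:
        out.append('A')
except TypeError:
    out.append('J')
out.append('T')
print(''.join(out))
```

Execution trace: 'R' (try body) → 'P' (inner try body) → 'M' (inner except TypeError) → 'Z' (inner finally) → 'A' (finally) → 'J' (outer except TypeError) → 'T' (after the try/except). Output: RPMZAJT

Answer: RPMZAJT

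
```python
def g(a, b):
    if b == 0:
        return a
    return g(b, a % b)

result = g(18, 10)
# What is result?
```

g(18, 10) -> g(10, 8) -> g(8, 2) -> g(2, 0) -> 2

Answer: 2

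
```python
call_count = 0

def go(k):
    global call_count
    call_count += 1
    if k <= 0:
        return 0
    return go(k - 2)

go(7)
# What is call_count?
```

Linear recursion stepping by 2: 5 calls from k=7 down to ≤0.

Answer: 5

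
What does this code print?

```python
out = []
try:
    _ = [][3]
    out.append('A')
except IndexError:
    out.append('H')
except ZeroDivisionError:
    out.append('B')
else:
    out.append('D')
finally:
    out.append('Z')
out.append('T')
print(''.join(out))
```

Execution trace: 'H' (except IndexError) → 'Z' (finally) → 'T' (after the try/except). Output: HZT

Answer: HZT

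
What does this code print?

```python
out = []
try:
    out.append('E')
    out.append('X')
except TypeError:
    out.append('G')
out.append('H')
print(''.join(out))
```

Execution trace: 'E' (try body) → 'X' (try body, no exception) → 'H' (after the try/except). Output: EXH

Answer: EXH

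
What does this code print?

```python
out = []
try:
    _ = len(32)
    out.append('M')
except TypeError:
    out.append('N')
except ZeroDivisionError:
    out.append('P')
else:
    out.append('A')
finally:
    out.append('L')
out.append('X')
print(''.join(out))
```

Execution trace: 'N' (except TypeError) → 'L' (finally) → 'X' (after the try/except). Output: NLX

Answer: NLX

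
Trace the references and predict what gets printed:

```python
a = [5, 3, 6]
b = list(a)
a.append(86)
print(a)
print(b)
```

Key concept: list() constructor creates copy.
Step by step:
`a = [5, 3, 6]` → a = [5, 3, 6]
`b = list(a)` → b = [5, 3, 6]
`a.append(86)` → a = [5, 3, 6, 86]
`print(a)` → prints [5, 3, 6, 86]
`print(b)` → prints [5, 3, 6]

Answer:
[5, 3, 6, 86]
[5, 3, 6]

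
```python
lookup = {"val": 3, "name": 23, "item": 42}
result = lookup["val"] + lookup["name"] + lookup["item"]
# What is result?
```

Trace:
`lookup = {"val": 3, "name": 23, "item": 42}` → lookup = {'val': 3, 'name': 23, 'item': 42}
`result = lookup["val"] + lookup["name"] + lookup["item"]` → result = 68
So result = 68

Answer: 68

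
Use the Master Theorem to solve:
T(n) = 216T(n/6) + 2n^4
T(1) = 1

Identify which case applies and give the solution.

a=216, b=6, f(n)=2n^4. log_6(216) = 3. Since c=4 > 3 and the regularity condition holds (216(n/6)^4 = (216/6^4)n^4 with 216/6^4 < 1), Case 3 applies: T(n) = Θ(f(n)) = O(n^4).

Answer: O(n^4) - Case 3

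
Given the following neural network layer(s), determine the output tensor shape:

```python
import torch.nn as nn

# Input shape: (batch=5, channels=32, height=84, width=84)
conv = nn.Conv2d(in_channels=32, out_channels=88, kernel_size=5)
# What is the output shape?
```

Input: (5, 32, 84, 84) -> Output: (5, 88, 80, 80)

Answer: (5, 88, 80, 80)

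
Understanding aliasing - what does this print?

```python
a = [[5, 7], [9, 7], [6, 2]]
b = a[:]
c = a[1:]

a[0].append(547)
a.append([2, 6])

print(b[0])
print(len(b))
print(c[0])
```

Key concept: slice with nested mutation.
Step by step:
`a = [[5, 7], [9, 7], [6, 2]]` → a = [[5, 7], [9, 7], [6, 2]]
`b = a[:]` → b = [[5, 7], [9, 7], [6, 2]]
`c = a[1:]` → c = [[9, 7], [6, 2]]
`a[0].append(547)` → a = [[5, 7, 547], [9, 7], [6, 2]]; b = [[5, 7, 547], [9, 7], [6, 2]]
`a.append([2, 6])` → a = [[5, 7, 547], [9, 7], [6, 2], [2, 6]]
`print(b[0])` → prints [5, 7, 547]
`print(len(b))` → prints 3
`print(c[0])` → prints [9, 7]

Answer:
[5, 7, 547]
3
[9, 7]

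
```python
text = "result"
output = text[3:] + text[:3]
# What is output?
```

Trace:
`text = "result"` → text = 'result'
`output = text[3:] + text[:3]` → output = 'ultres'
So output = 'ultres'

Answer: 'ultres'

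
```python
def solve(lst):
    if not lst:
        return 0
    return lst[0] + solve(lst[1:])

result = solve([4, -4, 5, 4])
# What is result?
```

4 + (-4) + 5 + 4 + 0 = 9

Answer: 9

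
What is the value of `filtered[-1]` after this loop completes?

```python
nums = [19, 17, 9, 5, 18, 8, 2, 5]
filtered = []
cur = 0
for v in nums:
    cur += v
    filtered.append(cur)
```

Cumulative sum ends at 83
`filtered` takes the values: [] → [19] → [19, 36] → [19, 36, 45] → [19, 36, 45, 50] → [19, 36, 45, 50, 68] → [19, 36, 45, 50, 68, 76] → [19, 36, 45, 50, 68, 76, 78] → [19, 36, 45, 50, 68, 76, 78, 83]
So `filtered[-1]` = 83

Answer: 83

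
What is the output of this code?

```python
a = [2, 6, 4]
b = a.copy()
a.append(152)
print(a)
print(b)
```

Key concept: list.copy() creates independent copy.
Step by step:
`a = [2, 6, 4]` → a = [2, 6, 4]
`b = a.copy()` → b = [2, 6, 4]
`a.append(152)` → a = [2, 6, 4, 152]
`print(a)` → prints [2, 6, 4, 152]
`print(b)` → prints [2, 6, 4]

Answer:
[2, 6, 4, 152]
[2, 6, 4]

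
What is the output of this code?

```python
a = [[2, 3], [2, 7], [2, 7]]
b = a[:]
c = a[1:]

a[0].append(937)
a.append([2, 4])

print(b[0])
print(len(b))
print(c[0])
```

Key concept: slice with nested mutation.
Step by step:
`a = [[2, 3], [2, 7], [2, 7]]` → a = [[2, 3], [2, 7], [2, 7]]
`b = a[:]` → b = [[2, 3], [2, 7], [2, 7]]
`c = a[1:]` → c = [[2, 7], [2, 7]]
`a[0].append(937)` → a = [[2, 3, 937], [2, 7], [2, 7]]; b = [[2, 3, 937], [2, 7], [2, 7]]
`a.append([2, 4])` → a = [[2, 3, 937], [2, 7], [2, 7], [2, 4]]
`print(b[0])` → prints [2, 3, 937]
`print(len(b))` → prints 3
`print(c[0])` → prints [2, 7]

Answer:
[2, 3, 937]
3
[2, 7]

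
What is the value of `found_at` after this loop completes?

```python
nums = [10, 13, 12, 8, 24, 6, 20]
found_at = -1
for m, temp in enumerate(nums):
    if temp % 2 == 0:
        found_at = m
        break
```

First even number index in [10, 13, 12, 8, 24, 6, 20]
`found_at` takes the values: -1 → 0

Answer: 0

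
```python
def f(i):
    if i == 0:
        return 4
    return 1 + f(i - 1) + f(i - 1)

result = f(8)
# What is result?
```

f(i) = 1 + 2·f(i-1), f(0)=4. Closed form: (4+1)·2^8 - 1 = 1279.

Answer: 1279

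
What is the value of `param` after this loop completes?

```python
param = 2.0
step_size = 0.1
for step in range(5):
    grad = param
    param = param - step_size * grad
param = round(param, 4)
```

Gradient descent: w = 2.0 * (1 - 0.1)^5
`param` takes the values: 2.0 → 1.8 → 1.62 → 1.458 → 1.3122 → 1.18098 → 1.181

Answer: 1.181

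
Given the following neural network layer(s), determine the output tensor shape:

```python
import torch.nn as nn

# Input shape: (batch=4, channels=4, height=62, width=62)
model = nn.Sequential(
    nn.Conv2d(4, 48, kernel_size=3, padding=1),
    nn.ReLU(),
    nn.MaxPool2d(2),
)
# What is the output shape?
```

Input: (4, 4, 62, 62) -> after Conv2d: (4, 48, 62, 62) -> after ReLU: (4, 48, 62, 62) -> Output: (4, 48, 31, 31)

Answer: (4, 48, 31, 31)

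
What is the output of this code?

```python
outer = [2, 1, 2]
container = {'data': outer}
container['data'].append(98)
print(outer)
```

Key concept: dict holds reference to list.
Step by step:
`outer = [2, 1, 2]` → outer = [2, 1, 2]
`container = {'data': outer}` → container = {'data': [2, 1, 2]}
`container['data'].append(98)` → outer = [2, 1, 2, 98]; container = {'data': [2, 1, 2, 98]}
`print(outer)` → prints [2, 1, 2, 98]

Answer: [2, 1, 2, 98]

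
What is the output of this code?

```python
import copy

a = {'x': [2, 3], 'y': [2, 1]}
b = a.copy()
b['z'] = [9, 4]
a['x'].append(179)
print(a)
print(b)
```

Key concept: shallow copy of dict with mutable values.
Step by step:
`a = {'x': [2, 3], 'y': [2, 1]}` → a = {'x': [2, 3], 'y': [2, 1]}
`b = a.copy()` → b = {'x': [2, 3], 'y': [2, 1]}
`b['z'] = [9, 4]` → b = {'x': [2, 3], 'y': [2, 1], 'z': [9, 4]}
`a['x'].append(179)` → a = {'x': [2, 3, 179], 'y': [2, 1]}; b = {'x': [2, 3, 179], 'y': [2, 1], 'z': [9, 4]}
`print(a)` → prints {'x': [2, 3, 179], 'y': [2, 1]}
`print(b)` → prints {'x': [2, 3, 179], 'y': [2, 1], 'z': [9, 4]}

Answer:
{'x': [2, 3, 179], 'y': [2, 1]}
{'x': [2, 3, 179], 'y': [2, 1], 'z': [9, 4]}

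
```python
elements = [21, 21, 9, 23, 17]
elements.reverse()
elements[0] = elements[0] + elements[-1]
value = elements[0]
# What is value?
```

Trace:
`elements = [21, 21, 9, 23, 17]` → elements = [21, 21, 9, 23, 17]
`elements.reverse()` → elements = [17, 23, 9, 21, 21]
`elements[0] = elements[0] + elements[-1]` → elements = [38, 23, 9, 21, 21]
`value = elements[0]` → value = 38
So value = 38

Answer: 38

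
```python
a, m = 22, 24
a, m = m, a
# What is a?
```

Trace:
`a, m = 22, 24` → a = 22; m = 24
`a, m = m, a` → a = 24; m = 22
So a = 24

Answer: 24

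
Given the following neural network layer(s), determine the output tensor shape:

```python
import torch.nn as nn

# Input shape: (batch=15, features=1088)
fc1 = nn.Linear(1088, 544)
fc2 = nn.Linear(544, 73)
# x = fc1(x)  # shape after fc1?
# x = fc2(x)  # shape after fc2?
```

Input: (15, 1088) -> after fc1: (15, 544) -> Output: (15, 73)

Answer: (15, 73)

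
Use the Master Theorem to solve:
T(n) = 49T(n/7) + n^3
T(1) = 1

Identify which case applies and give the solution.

a=49, b=7, f(n)=n^3. log_7(49) = 2. Since c=3 > 2 and the regularity condition holds (49(n/7)^3 = (49/7^3)n^3 with 49/7^3 < 1), Case 3 applies: T(n) = Θ(f(n)) = O(n^3).

Answer: O(n^3) - Case 3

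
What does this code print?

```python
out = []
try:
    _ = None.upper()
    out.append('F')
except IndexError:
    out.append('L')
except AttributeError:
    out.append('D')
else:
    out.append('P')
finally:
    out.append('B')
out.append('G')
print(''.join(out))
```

Execution trace: 'D' (except AttributeError) → 'B' (finally) → 'G' (after the try/except). Output: DBG

Answer: DBG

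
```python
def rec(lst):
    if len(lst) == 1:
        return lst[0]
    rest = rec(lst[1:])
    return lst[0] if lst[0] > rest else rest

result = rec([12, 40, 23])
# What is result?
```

Recursive max over [12, 40, 23] = 40

Answer: 40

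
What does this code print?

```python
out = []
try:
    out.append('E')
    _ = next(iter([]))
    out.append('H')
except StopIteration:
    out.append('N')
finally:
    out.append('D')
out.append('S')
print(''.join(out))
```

Execution trace: 'E' (try body) → 'N' (except StopIteration) → 'D' (finally) → 'S' (after the try/except). Output: ENDS

Answer: ENDS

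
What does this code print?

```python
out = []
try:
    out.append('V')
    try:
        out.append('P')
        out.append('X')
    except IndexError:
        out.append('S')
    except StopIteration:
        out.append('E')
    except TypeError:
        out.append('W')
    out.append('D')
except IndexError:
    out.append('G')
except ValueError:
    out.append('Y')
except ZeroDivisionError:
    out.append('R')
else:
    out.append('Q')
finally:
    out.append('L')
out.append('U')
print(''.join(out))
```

Execution trace: 'V' (try body) → 'P' (inner try body) → 'X' (inner try body, no exception) → 'D' (try body, no exception) → 'Q' (else) → 'L' (finally) → 'U' (after the try/except). Output: VPXDQLU

Answer: VPXDQLU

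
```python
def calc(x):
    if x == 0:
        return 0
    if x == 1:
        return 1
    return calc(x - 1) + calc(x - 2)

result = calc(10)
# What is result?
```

Build up from base cases: calc(0)=0, calc(1)=1, calc(2)=1, calc(3)=2, calc(4)=3, calc(5)=5, calc(6)=8, ..., calc(10)=55

Answer: 55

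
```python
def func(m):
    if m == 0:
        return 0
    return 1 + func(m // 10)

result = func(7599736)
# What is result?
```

Count of digits of 7599736: 7

Answer: 7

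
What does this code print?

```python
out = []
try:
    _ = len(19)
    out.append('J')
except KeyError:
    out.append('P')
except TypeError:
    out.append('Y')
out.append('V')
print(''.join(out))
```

Execution trace: 'Y' (except TypeError) → 'V' (after the try/except). Output: YV

Answer: YV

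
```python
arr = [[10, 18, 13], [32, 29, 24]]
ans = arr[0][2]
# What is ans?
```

Trace:
`arr = [[10, 18, 13], [32, 29, 24]]` → arr = [[10, 18, 13], [32, 29, 24]]
`ans = arr[0][2]` → ans = 13
So ans = 13

Answer: 13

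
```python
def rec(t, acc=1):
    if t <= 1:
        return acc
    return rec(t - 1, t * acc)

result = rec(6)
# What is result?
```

Accumulator trace (n, acc): (6, 1) -> (5, 6) -> (4, 30) -> (3, 120) -> (2, 360) -> (1, 720) -> return 720

Answer: 720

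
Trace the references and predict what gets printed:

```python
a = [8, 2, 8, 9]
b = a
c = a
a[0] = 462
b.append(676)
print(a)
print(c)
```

Key concept: multiple aliases.
Step by step:
`a = [8, 2, 8, 9]` → a = [8, 2, 8, 9]
`b = a` → b = [8, 2, 8, 9] (same object as a)
`c = a` → c = [8, 2, 8, 9] (same object as a, b)
`a[0] = 462` → a = [462, 2, 8, 9] (same object as b, c); b = [462, 2, 8, 9] (same object as a, c); c = [462, 2, 8, 9] (same object as a, b)
`b.append(676)` → a = [462, 2, 8, 9, 676] (same object as b, c); b = [462, 2, 8, 9, 676] (same object as a, c); c = [462, 2, 8, 9, 676] (same object as a, b)
`print(a)` → prints [462, 2, 8, 9, 676]
`print(c)` → prints [462, 2, 8, 9, 676]

Answer:
[462, 2, 8, 9, 676]
[462, 2, 8, 9, 676]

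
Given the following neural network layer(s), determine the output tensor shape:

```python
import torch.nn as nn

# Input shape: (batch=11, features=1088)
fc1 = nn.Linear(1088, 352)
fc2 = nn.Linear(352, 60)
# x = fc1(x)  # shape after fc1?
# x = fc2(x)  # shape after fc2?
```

Input: (11, 1088) -> after fc1: (11, 352) -> Output: (11, 60)

Answer: (11, 60)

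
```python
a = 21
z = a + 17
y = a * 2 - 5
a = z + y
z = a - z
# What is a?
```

Trace:
`a = 21` → a = 21
`z = a + 17` → z = 38
`y = a * 2 - 5` → y = 37
`a = z + y` → a = 75
`z = a - z` → z = 37
So a = 75

Answer: 75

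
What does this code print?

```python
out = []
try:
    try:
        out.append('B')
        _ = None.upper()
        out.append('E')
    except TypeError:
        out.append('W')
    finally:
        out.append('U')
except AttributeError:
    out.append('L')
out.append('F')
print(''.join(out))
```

Execution trace: 'B' (try body) → 'U' (finally) → 'L' (outer except AttributeError) → 'F' (after the try/except). Output: BULF

Answer: BULF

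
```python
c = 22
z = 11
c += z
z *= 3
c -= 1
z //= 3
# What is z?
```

Trace:
`c = 22` → c = 22
`z = 11` → z = 11
`c += z` → c = 33
`z *= 3` → z = 33
`c -= 1` → c = 32
`z //= 3` → z = 11
So z = 11

Answer: 11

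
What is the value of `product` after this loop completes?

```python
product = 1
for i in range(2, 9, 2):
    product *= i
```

Product of even numbers 2 to 8
`product` takes the values: 1 → 2 → 8 → 48 → 384

Answer: 384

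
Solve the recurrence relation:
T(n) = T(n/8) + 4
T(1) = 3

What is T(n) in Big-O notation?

Each step divides n by 8 and adds 4. After log_8(n) steps we reach T(1)=3. So T(n) = 4·log_8(n) + 3 = O(log n).

Answer: O(log n)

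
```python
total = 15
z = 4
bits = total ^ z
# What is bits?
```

Trace:
`total = 15` → total = 15
`z = 4` → z = 4
`bits = total ^ z` → bits = 11
So bits = 11

Answer: 11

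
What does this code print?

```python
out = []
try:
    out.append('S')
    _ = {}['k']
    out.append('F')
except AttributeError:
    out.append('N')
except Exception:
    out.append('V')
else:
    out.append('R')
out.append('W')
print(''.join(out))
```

Execution trace: 'S' (try body) → 'V' (except Exception) → 'W' (after the try/except). Output: SVW

Answer: SVW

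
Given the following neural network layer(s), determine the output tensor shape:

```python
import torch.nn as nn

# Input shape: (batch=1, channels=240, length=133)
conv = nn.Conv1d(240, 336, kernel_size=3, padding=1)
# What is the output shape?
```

Input: (1, 240, 133) -> Output: (1, 336, 133)

Answer: (1, 336, 133)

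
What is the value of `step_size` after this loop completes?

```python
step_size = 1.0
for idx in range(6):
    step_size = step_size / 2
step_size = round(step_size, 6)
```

Halving LR 6 times: 1 / 2^6
`step_size` takes the values: 1.0 → 0.5 → 0.25 → 0.125 → 0.0625 → 0.03125 → 0.015625

Answer: 0.015625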